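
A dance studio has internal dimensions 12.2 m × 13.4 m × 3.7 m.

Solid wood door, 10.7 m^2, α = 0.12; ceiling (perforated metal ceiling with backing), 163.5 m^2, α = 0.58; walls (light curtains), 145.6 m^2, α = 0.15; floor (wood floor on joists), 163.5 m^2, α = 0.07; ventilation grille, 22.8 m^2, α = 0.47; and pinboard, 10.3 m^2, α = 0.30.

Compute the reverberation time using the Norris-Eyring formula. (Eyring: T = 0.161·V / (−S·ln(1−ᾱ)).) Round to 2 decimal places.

Total surface area S = 10.7 + 163.5 + 145.6 + 163.5 + 22.8 + 10.3 = 516.4 m^2.
Σ(Sᵢαᵢ) = 10.7×0.12 + 163.5×0.58 + 145.6×0.15 + 163.5×0.07 + 22.8×0.47 + 10.3×0.30 = 143.205.
Mean coefficient ᾱ = A/S = 0.2773.
Eyring denominator: −S ln(1−ᾱ) = 167.707.
V = 12.2 × 13.4 × 3.7 = 604.876 m³.
RT60 = 0.161 × 604.876 / 167.707 = 0.58 s.

0.58 seconds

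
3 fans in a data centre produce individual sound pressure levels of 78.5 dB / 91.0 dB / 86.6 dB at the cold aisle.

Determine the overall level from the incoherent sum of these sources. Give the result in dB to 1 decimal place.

92.5 dB

Converting to relative power and adding: 10^(78.5/10) + 10^(91.0/10) + 10^(86.6/10) = 1.787e+09.
L_total = 10·log₁₀(1.787e+09) = 92.5 dB.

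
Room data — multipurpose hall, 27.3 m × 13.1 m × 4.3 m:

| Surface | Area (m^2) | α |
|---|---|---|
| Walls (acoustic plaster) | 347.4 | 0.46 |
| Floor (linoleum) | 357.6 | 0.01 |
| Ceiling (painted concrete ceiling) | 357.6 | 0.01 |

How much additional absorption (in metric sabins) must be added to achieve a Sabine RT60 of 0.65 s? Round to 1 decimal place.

A₁ = Σ Sᵢαᵢ = 347.4·0.46 + 357.6·0.01 + 357.6·0.01 = 166.956 sabins.
For T = 0.65 s, need A₂ = 0.161·V/T = 0.161·1537.809/0.65 = 380.903 sabins.
ΔA = A₂ − A₁ = 380.903 − 166.956 = 213.9 sabins.

213.9 sabins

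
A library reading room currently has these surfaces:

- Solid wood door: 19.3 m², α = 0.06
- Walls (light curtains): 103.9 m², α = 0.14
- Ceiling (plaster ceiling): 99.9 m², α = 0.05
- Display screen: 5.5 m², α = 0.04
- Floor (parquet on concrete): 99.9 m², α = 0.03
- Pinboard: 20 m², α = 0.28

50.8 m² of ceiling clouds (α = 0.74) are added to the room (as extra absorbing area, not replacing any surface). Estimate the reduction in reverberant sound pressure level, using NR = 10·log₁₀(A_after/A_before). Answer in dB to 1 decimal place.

Equivalent absorption area: A_before = 19.3*0.06 + 103.9*0.14 + 99.9*0.05 + 5.5*0.04 + 99.9*0.03 + 20*0.28 = 29.516 m².
Treatment contributes 50.8·0.74 = 37.592 sabins.
New total A_after = 67.108 sabins.
Reduction = 10 log₁₀(A_after/A_before) = 10 log₁₀(2.2736) = 3.6 dB.

3.6 dB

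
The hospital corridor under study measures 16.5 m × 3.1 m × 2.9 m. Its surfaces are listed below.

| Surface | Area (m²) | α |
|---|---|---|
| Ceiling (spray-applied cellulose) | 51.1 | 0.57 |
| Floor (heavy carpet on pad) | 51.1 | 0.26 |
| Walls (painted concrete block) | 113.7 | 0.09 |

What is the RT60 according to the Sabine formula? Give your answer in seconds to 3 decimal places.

Equivalent absorption area: A = 51.1*0.57 + 51.1*0.26 + 113.7*0.09 = 52.646 m².
Room volume: 148.335 m³.
RT60 = 0.161 · V / A = 0.161 × 148.335 / 52.646 = 0.454 s.

0.454 s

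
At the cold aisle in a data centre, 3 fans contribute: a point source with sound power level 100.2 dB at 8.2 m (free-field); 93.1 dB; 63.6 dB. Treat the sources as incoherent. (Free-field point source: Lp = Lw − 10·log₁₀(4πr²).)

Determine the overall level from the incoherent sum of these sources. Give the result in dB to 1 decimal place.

Source at 8.2 m: Lp = 100.2 − 10·log₁₀(4π·8.2²) = 100.2 − 10·log₁₀(844.963) = 70.9 dB.
Converting to relative power and adding: 10^(70.9/10) + 10^(93.1/10) + 10^(63.6/10) = 2.056e+09.
L_total = 10·log₁₀(2.056e+09) = 93.1 dB.

93.1 dB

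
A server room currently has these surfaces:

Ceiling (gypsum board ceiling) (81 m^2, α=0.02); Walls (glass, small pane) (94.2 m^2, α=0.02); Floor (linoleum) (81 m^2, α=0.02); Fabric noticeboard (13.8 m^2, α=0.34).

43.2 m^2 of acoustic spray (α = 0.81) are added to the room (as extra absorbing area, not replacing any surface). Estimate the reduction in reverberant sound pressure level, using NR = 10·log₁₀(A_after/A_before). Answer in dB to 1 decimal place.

6.6 dB

Summing Sᵢαᵢ: 1.620 + 1.884 + 1.620 + 4.692 → A_before = 9.816 sabins.
Treatment contributes 43.2·0.81 = 34.992 sabins.
A_after = 9.816 + 34.992 = 44.808 sabins.
Reduction = 10 log₁₀(A_after/A_before) = 10 log₁₀(4.5648) = 6.6 dB.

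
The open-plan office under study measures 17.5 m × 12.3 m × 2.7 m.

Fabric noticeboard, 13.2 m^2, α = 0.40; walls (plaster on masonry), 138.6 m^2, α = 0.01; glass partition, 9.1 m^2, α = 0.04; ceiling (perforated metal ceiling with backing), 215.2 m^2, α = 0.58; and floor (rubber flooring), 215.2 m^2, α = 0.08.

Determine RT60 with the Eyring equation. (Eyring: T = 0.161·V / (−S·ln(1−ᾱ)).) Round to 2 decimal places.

Total surface area S = 13.2 + 138.6 + 9.1 + 215.2 + 215.2 = 591.3 m^2.
Absorption A = 13.2×0.40 + 138.6×0.01 + 9.1×0.04 + 215.2×0.58 + 215.2×0.08 = 149.062 sabins.
Mean coefficient ᾱ = A/S = 0.2521.
Eyring denominator: −S ln(1−ᾱ) = 171.764.
V = 17.5 × 12.3 × 2.7 = 581.175 m³.
RT60 = 0.161 × 581.175 / 171.764 = 0.54 s.

0.54 s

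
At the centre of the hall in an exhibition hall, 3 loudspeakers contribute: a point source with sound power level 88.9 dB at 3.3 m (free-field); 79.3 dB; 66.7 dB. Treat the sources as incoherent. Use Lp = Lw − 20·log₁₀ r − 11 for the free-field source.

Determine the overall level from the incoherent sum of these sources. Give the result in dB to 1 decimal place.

79.8 dB

Source at 3.3 m: Lp = 88.9 − 20·log₁₀(3.3) − 11 = 67.5 dB.
Sum in the linear (power) domain: Σ 10^(Lᵢ/10) = 10^(67.5/10) + 10^(79.3/10) + 10^(66.7/10) = 9.541e+07.
L_total = 10·log₁₀(9.541e+07) = 79.8 dB.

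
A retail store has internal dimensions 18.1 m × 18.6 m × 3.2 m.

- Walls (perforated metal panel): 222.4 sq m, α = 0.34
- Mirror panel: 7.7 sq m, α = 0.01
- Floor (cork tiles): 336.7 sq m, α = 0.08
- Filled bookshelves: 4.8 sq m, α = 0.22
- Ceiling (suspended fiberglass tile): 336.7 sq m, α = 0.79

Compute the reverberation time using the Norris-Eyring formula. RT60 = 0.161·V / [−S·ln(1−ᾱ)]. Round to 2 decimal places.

Total surface area S = 222.4 + 7.7 + 336.7 + 4.8 + 336.7 = 908.3 sq m.
Σ(Sᵢαᵢ) = 222.4·0.34 + 7.7·0.01 + 336.7·0.08 + 4.8·0.22 + 336.7·0.79 = 369.678.
Mean coefficient ᾱ = A/S = 0.4070.
−S·ln(1−ᾱ) = −908.3 × ln(1 − 0.4070) = 474.642.
V = 18.1 × 18.6 × 3.2 = 1077.312 m³.
RT60 = 0.161 × 1077.312 / 474.642 = 0.37 s.

0.37 s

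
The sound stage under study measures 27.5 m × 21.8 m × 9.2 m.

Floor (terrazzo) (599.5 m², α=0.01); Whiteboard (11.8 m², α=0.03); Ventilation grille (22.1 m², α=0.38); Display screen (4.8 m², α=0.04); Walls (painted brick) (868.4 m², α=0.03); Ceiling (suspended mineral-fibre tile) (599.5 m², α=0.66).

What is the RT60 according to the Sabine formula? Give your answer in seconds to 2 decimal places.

2.03 s

A = Σ Sᵢαᵢ = 599.5×0.01 + 11.8×0.03 + 22.1×0.38 + 4.8×0.04 + 868.4×0.03 + 599.5×0.66 = 436.661 sabins.
Room volume: 5515.4 m³.
RT60 = 0.161 · V / A = 0.161 × 5515.4 / 436.661 = 2.03 s.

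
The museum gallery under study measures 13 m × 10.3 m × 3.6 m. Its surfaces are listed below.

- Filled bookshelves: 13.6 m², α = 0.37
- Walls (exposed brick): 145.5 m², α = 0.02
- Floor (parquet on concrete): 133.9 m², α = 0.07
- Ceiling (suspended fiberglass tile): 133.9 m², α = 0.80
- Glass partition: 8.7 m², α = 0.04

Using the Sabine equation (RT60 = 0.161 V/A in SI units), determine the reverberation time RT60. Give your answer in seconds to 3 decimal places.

0.622 sec

Summing Sᵢαᵢ: 5.032 + 2.910 + 9.373 + 107.120 + 0.348 → A = 124.783 sabins.
Room volume: 482.04 m³.
RT60 = 0.161 · V / A = 0.161 × 482.04 / 124.783 = 0.622 s.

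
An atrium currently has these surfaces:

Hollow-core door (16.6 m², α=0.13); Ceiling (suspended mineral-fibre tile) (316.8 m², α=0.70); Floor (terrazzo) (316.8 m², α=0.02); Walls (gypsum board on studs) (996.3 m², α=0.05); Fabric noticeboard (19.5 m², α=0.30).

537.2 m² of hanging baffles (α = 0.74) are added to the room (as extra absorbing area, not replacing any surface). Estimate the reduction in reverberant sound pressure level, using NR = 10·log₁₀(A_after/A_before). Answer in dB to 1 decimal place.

3.8 dB

Equivalent absorption area: A_before = 16.6×0.13 + 316.8×0.70 + 316.8×0.02 + 996.3×0.05 + 19.5×0.30 = 285.919 m².
Added absorption = 537.2 × 0.74 = 397.528 sabins.
New total A_after = 683.447 sabins.
NR = 10·log₁₀(683.447/285.919) = 3.8 dB.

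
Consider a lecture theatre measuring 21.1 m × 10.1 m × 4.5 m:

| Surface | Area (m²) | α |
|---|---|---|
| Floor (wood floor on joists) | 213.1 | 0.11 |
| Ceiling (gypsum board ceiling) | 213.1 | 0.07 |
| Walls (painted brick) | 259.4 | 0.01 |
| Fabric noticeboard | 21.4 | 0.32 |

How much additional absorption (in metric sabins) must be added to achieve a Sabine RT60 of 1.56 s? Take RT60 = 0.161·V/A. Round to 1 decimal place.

51.2 sabins

A₁ = Σ Sᵢαᵢ = 213.1·0.11 + 213.1·0.07 + 259.4·0.01 + 21.4·0.32 = 47.800 sabins.
Target A₂ = 0.161·958.995/1.56 = 98.973 sabins (V = 958.995 m³).
Additional absorption ΔA = 98.973 − 47.800 = 51.2 sabins.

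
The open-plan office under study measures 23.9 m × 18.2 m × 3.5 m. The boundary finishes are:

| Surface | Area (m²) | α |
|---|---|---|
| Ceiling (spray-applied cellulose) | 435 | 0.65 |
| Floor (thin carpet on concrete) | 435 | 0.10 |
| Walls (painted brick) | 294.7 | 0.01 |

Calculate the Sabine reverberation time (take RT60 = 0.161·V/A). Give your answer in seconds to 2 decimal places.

0.74 s

Summing Sᵢαᵢ: 282.750 + 43.500 + 2.947 → A = 329.197 sabins.
V = 23.9·18.2·3.5 = 1522.43 m³.
Sabine: RT60 = 0.161 × 1522.43 / 329.197 = 0.74 s.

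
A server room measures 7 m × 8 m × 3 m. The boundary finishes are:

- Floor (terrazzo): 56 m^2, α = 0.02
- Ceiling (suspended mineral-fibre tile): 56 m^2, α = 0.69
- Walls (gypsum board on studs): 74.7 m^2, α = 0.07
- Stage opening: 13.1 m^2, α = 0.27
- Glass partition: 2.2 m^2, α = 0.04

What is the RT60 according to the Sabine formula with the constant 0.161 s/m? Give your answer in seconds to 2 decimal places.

A = Σ Sᵢαᵢ = 56×0.02 + 56×0.69 + 74.7×0.07 + 13.1×0.27 + 2.2×0.04 = 48.614 sabins.
Volume V = 7 × 8 × 3 = 168 m³.
Sabine: RT60 = 0.161 × 168 / 48.614 = 0.56 s.

0.56 seconds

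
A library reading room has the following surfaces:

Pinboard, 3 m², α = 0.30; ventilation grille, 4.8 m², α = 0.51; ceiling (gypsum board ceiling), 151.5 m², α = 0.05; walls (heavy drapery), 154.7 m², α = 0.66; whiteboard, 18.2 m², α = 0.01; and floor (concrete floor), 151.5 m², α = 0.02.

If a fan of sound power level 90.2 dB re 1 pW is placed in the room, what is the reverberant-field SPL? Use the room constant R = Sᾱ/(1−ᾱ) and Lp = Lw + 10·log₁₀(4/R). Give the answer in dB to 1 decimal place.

Σ(Sᵢαᵢ) = 3·0.30 + 4.8·0.51 + 151.5·0.05 + 154.7·0.66 + 18.2·0.01 + 151.5·0.02 = 116.237; total area S = 483.7 m².
ᾱ = 116.237/483.7 = 0.2403; R = Sᾱ/(1−ᾱ) = 116.237/(1−0.2403) = 153.004 m².
Lp = 90.2 + 10·log₁₀(4/153.004) = 90.2 + (-15.83) = 74.4 dB.

74.4 dB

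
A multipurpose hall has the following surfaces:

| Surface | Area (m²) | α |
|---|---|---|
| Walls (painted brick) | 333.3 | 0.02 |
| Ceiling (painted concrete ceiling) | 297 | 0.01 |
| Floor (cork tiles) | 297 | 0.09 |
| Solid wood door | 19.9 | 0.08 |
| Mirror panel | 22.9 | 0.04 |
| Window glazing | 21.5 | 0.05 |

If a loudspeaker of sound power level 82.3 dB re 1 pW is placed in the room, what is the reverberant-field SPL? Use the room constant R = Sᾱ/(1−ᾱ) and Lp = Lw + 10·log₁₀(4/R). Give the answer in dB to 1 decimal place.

Σ(Sᵢαᵢ) = 333.3·0.02 + 297·0.01 + 297·0.09 + 19.9·0.08 + 22.9·0.04 + 21.5·0.05 = 39.949; total area S = 991.6 m².
ᾱ = 0.0403, so room constant R = A/(1−ᾱ) = 41.627 m².
Lp = 82.3 + 10·log₁₀(4/41.627) = 82.3 + (-10.17) = 72.1 dB.

72.1 dB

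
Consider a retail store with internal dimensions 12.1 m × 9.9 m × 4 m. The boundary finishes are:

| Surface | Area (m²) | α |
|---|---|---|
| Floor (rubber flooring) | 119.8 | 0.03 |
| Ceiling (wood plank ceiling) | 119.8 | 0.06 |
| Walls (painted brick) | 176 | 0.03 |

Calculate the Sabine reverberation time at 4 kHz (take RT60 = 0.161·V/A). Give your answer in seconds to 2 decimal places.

4.80 sec

A = Σ Sᵢαᵢ = 119.8·0.03 + 119.8·0.06 + 176·0.03 = 16.062 sabins.
V = 12.1·9.9·4 = 479.16 m³.
RT60 = 0.161 · V / A = 0.161 × 479.16 / 16.062 = 4.80 s.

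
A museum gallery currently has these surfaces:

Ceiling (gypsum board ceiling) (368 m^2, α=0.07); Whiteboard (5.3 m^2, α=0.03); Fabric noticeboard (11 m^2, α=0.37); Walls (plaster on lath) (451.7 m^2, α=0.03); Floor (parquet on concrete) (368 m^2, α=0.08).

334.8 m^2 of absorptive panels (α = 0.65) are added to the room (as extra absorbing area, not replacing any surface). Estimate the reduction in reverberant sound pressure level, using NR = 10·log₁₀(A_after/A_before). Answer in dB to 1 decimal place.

6.0 dB

Summing Sᵢαᵢ: 25.760 + 0.159 + 4.070 + 13.551 + 29.440 → A_before = 72.980 sabins.
Treatment contributes 334.8·0.65 = 217.620 sabins.
A_after = 72.980 + 217.620 = 290.600 sabins.
NR = 10·log₁₀(290.600/72.980) = 6.0 dB.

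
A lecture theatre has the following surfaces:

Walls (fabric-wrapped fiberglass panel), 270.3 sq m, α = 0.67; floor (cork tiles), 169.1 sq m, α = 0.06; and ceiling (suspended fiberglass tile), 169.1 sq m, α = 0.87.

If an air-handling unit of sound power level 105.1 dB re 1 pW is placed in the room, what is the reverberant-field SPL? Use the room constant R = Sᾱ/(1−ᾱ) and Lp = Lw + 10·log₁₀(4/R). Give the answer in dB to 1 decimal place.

Σ(Sᵢαᵢ) = 270.3·0.67 + 169.1·0.06 + 169.1·0.87 = 338.364; total area S = 608.5 sq m.
ᾱ = 0.5561, so room constant R = A/(1−ᾱ) = 762.253 sq m.
Lp = 105.1 + 10·log₁₀(4/762.253) = 105.1 + (-22.80) = 82.3 dB.

82.3 dB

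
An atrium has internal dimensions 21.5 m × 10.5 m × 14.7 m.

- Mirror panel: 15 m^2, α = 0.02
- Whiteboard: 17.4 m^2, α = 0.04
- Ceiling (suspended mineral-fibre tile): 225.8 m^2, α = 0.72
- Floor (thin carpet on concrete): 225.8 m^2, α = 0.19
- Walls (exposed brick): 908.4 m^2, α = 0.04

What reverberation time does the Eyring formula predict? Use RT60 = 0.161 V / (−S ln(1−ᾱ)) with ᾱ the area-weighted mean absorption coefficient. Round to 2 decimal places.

2.00 s

Total surface area S = 15 + 17.4 + 225.8 + 225.8 + 908.4 = 1392.4 m^2.
Absorption A = 15×0.02 + 17.4×0.04 + 225.8×0.72 + 225.8×0.19 + 908.4×0.04 = 242.810 sabins.
Mean coefficient ᾱ = A/S = 0.1744.
−S·ln(1−ᾱ) = −1392.4 × ln(1 − 0.1744) = 266.846.
V = 21.5 × 10.5 × 14.7 = 3318.525 m³.
RT60 = 0.161 × 3318.525 / 266.846 = 2.00 s.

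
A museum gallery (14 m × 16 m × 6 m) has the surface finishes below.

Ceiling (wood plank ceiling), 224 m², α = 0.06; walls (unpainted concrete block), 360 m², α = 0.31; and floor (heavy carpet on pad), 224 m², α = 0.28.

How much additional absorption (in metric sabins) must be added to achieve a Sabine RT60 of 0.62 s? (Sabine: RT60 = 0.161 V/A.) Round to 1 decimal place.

A₁ = Σ Sᵢαᵢ = 224·0.06 + 360·0.31 + 224·0.28 = 187.760 sabins.
V = 1344 m³. Required absorption A₂ = 0.161 × 1344 / 0.62 = 349.006 sabins.
Additional absorption ΔA = 349.006 − 187.760 = 161.2 sabins.

161.2 sabins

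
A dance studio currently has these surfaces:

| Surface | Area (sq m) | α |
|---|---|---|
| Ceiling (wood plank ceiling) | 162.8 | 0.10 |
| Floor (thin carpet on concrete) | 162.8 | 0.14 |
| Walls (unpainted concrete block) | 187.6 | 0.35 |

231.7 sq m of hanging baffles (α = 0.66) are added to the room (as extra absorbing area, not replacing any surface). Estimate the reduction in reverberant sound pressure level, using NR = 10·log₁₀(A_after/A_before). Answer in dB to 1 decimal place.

3.9 dB

Summing Sᵢαᵢ: 16.280 + 22.792 + 65.660 → A_before = 104.732 sabins.
Added absorption = 231.7 × 0.66 = 152.922 sabins.
New total A_after = 257.654 sabins.
NR = 10·log₁₀(257.654/104.732) = 3.9 dB.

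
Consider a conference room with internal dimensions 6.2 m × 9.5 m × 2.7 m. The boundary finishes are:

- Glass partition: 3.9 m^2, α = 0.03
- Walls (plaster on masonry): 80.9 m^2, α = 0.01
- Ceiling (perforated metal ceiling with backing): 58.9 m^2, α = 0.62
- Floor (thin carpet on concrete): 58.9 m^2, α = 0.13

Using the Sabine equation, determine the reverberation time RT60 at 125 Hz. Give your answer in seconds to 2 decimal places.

0.57 s

Total absorption A = 3.9·0.03 + 80.9·0.01 + 58.9·0.62 + 58.9·0.13
  = 0.117 + 0.809 + 36.518 + 7.657 = 45.101 m^2 sabins.
Room volume: 159.03 m³.
RT60 = 0.161 · V / A = 0.161 × 159.03 / 45.101 = 0.57 s.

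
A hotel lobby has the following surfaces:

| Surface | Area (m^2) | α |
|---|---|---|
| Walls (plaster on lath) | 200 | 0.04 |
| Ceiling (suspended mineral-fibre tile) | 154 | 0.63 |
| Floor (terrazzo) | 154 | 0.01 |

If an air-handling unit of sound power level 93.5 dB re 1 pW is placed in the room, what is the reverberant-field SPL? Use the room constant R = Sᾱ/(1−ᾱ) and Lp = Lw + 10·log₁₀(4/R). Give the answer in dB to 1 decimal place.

A = 106.560 sabins; S = 508.0 m^2.
ᾱ = 106.560/508.0 = 0.2098; R = Sᾱ/(1−ᾱ) = 106.560/(1−0.2098) = 134.852 m^2.
Lp = 93.5 + 10·log₁₀(4/134.852) = 93.5 + (-15.28) = 78.2 dB.

78.2 dB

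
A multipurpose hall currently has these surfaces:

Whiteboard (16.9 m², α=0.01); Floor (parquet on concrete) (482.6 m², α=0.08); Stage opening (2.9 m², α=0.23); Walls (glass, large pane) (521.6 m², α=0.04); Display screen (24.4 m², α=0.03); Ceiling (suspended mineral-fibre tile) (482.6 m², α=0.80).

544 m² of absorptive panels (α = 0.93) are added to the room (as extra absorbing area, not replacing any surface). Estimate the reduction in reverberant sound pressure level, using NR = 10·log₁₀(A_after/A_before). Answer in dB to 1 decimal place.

Summing Sᵢαᵢ: 0.169 + 38.608 + 0.667 + 20.864 + 0.732 + 386.080 → A_before = 447.120 sabins.
Added absorption = 544 × 0.93 = 505.920 sabins.
New total A_after = 953.040 sabins.
NR = 10·log₁₀(953.040/447.120) = 3.3 dB.

3.3 dB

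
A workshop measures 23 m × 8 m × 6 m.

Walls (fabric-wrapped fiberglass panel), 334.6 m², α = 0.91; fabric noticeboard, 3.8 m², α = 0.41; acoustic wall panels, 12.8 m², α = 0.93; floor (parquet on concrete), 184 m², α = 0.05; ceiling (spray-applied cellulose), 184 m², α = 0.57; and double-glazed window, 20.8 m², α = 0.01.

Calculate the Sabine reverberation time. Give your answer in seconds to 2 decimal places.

Total absorption A = 334.6*0.91 + 3.8*0.41 + 12.8*0.93 + 184*0.05 + 184*0.57 + 20.8*0.01
  = 304.486 + 1.558 + 11.904 + 9.200 + 104.880 + 0.208 = 432.236 m² sabins.
V = 23·8·6 = 1104 m³.
T = 0.161 V/A = 0.161·1104/432.236 = 0.41 s.

0.41 sec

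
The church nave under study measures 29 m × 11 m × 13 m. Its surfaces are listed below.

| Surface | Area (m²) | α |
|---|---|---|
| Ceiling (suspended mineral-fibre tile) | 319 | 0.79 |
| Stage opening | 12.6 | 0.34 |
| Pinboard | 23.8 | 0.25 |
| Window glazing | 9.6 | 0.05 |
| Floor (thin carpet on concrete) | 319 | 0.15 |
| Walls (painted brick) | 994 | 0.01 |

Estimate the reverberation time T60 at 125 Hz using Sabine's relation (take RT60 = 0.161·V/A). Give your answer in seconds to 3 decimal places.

2.083 s

Summing Sᵢαᵢ: 252.010 + 4.284 + 5.950 + 0.480 + 47.850 + 9.940 → A = 320.514 sabins.
Room volume: 4147 m³.
T = 0.161 V/A = 0.161·4147/320.514 = 2.083 s.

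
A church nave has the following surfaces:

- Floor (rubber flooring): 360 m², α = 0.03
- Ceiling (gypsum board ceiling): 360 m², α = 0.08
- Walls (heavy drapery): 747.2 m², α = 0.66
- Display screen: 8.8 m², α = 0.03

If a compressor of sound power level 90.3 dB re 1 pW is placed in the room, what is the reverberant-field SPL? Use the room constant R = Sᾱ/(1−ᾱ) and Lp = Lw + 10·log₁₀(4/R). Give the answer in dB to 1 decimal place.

67.1 dB

Σ(Sᵢαᵢ) = 360·0.03 + 360·0.08 + 747.2·0.66 + 8.8·0.03 = 533.016; total area S = 1476.0 m².
ᾱ = 533.016/1476.0 = 0.3611; R = Sᾱ/(1−ᾱ) = 533.016/(1−0.3611) = 834.271 m².
Lp = Lw + 10 log₁₀(4/R) = 90.3 -23.19 = 67.1 dB.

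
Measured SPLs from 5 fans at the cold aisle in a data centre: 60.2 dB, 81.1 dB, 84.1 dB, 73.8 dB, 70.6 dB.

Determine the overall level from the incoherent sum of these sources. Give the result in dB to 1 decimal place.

86.3 dB

Converting to relative power and adding: 10^(60.2/10) + 10^(81.1/10) + 10^(84.1/10) + 10^(73.8/10) + 10^(70.6/10) = 4.224e+08.
Back to dB: 10·log₁₀ Σ = 86.3 dB.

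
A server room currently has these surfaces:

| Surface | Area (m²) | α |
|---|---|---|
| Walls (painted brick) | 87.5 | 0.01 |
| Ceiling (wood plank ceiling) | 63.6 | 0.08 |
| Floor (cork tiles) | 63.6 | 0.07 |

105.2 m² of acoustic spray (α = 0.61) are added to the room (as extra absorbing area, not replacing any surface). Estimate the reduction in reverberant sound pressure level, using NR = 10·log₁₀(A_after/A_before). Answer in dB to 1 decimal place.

8.6 dB

Equivalent absorption area: A_before = 87.5·0.01 + 63.6·0.08 + 63.6·0.07 = 10.415 m².
Added absorption = 105.2 × 0.61 = 64.172 sabins.
A_after = 10.415 + 64.172 = 74.587 sabins.
Reduction = 10 log₁₀(A_after/A_before) = 10 log₁₀(7.1615) = 8.6 dB.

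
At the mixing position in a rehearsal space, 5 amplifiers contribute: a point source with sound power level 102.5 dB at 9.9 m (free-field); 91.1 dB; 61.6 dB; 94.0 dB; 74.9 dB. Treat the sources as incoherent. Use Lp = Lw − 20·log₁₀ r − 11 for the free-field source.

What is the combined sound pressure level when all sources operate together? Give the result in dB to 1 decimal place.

Source at 9.9 m: Lp = 102.5 − 20·log₁₀(9.9) − 11 = 71.6 dB.
Converting to relative power and adding: 10^(71.6/10) + 10^(91.1/10) + 10^(61.6/10) + 10^(94.0/10) + 10^(74.9/10) = 3.847e+09.
L_total = 10·log₁₀(3.847e+09) = 95.9 dB.

95.9 dB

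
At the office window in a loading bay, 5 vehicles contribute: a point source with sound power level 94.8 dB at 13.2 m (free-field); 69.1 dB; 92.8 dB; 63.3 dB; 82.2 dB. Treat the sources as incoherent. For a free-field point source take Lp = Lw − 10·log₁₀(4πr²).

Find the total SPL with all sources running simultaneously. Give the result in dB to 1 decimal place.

Source at 13.2 m: Lp = 94.8 − 10·log₁₀(4π·13.2²) = 94.8 − 10·log₁₀(2189.564) = 61.4 dB.
Σ 10^(Lᵢ/10) = 2.083e+09.
L_total = 10·log₁₀(2.083e+09) = 93.2 dB.

93.2 dB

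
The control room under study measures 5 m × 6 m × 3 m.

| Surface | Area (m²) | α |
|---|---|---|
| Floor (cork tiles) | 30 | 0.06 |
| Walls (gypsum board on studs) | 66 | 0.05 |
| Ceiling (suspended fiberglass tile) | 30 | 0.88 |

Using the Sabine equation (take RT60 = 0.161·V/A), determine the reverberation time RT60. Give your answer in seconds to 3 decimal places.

Equivalent absorption area: A = 30*0.06 + 66*0.05 + 30*0.88 = 31.500 m².
Room volume: 90 m³.
Sabine: RT60 = 0.161 × 90 / 31.500 = 0.460 s.

0.460 s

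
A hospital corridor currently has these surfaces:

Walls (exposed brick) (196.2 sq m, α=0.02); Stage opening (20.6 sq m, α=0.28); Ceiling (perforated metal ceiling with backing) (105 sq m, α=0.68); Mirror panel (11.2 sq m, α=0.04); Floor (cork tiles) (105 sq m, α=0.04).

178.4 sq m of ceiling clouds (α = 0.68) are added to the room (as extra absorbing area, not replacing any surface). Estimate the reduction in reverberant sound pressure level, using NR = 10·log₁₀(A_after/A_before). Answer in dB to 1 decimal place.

3.8 dB

Summing Sᵢαᵢ: 3.924 + 5.768 + 71.400 + 0.448 + 4.200 → A_before = 85.740 sabins.
Treatment contributes 178.4·0.68 = 121.312 sabins.
A_after = 85.740 + 121.312 = 207.052 sabins.
NR = 10·log₁₀(207.052/85.740) = 3.8 dB.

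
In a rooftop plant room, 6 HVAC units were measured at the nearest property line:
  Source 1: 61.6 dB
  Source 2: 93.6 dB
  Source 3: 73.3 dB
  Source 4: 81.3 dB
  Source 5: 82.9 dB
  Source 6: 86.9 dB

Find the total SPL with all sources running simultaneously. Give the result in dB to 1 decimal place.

Σ 10^(Lᵢ/10) = 3.133e+09.
Combined level = 10 log₁₀(3.133e+09) = 95.0 dB.

95.0 dB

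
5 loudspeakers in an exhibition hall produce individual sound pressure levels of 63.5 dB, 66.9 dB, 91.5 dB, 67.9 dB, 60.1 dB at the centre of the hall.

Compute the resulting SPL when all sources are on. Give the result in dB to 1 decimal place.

Sum in the linear (power) domain: Σ 10^(Lᵢ/10) = 10^(63.5/10) + 10^(66.9/10) + 10^(91.5/10) + 10^(67.9/10) + 10^(60.1/10) = 1.427e+09.
Back to dB: 10·log₁₀ Σ = 91.5 dB.

91.5 dB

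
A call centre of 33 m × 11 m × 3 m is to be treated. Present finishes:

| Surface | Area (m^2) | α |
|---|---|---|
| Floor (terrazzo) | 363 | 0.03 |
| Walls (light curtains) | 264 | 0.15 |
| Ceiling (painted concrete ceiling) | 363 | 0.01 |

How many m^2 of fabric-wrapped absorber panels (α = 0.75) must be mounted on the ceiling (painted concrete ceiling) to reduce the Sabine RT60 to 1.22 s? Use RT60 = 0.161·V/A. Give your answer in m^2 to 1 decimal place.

121.1

A₁ = Σ Sᵢαᵢ = 363·0.03 + 264·0.15 + 363·0.01 = 54.120 sabins.
V = 1089 m³. Target absorption A₂ = 0.161 × 1089 / 1.22 = 143.712 sabins.
Absorption to add: 143.712 − 54.120 = 89.592 sabins.
Net gain per m^2: Δα = 0.75 − 0.01 = 0.74.
Area = ΔA/Δα = 89.592/0.74 = 121.1 m^2.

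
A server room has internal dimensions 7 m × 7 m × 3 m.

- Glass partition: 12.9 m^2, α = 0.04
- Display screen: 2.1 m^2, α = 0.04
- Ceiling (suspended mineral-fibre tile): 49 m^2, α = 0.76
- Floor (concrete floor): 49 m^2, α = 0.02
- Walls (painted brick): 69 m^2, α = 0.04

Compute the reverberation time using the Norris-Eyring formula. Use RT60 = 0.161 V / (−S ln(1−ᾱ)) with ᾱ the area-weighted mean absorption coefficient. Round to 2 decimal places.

0.50 s

Total surface area S = 12.9 + 2.1 + 49 + 49 + 69 = 182.0 m^2.
Σ(Sᵢαᵢ) = 12.9·0.04 + 2.1·0.04 + 49·0.76 + 49·0.02 + 69·0.04 = 41.580.
Mean coefficient ᾱ = A/S = 0.2285.
−S·ln(1−ᾱ) = −182.0 × ln(1 − 0.2285) = 47.214.
V = 7 × 7 × 3 = 147 m³.
RT60 = 0.161 × 147 / 47.214 = 0.50 s.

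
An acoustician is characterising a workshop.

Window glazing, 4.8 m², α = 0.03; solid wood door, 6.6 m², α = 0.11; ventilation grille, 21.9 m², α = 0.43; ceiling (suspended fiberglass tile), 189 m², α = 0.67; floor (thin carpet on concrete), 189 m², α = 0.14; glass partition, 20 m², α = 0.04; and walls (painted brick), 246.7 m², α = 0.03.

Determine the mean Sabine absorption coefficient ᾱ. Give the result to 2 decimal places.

0.25

S = Σ Sᵢ = 4.8 + 6.6 + 21.9 + 189 + 189 + 20 + 246.7 = 678.0 m².
Weighted sum Σ Sα = 171.578.
ᾱ = A/S = 0.25.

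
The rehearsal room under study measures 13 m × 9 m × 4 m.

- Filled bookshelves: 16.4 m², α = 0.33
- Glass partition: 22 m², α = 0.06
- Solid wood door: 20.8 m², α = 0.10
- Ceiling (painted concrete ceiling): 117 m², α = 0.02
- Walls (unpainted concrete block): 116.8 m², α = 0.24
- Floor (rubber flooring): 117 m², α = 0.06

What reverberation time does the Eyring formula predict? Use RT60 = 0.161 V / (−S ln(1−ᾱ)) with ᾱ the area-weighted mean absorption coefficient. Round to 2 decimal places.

1.54 sec

S = Σ Sᵢ = 410.0 m².
Σ(Sᵢαᵢ) = 16.4×0.33 + 22×0.06 + 20.8×0.10 + 117×0.02 + 116.8×0.24 + 117×0.06 = 46.204.
Mean coefficient ᾱ = A/S = 0.1127.
Eyring denominator: −S ln(1−ᾱ) = 49.025.
V = 13 × 9 × 4 = 468 m³.
T = 0.161·V/[−S·ln(1−ᾱ)] = 0.161·468/49.025 = 1.54 s.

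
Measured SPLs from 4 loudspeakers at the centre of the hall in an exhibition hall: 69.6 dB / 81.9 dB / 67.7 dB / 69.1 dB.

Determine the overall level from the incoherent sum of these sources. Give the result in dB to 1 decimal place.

82.5 dB

Sum in the linear (power) domain: Σ 10^(Lᵢ/10) = 10^(69.6/10) + 10^(81.9/10) + 10^(67.7/10) + 10^(69.1/10) = 1.78e+08.
Back to dB: 10·log₁₀ Σ = 82.5 dB.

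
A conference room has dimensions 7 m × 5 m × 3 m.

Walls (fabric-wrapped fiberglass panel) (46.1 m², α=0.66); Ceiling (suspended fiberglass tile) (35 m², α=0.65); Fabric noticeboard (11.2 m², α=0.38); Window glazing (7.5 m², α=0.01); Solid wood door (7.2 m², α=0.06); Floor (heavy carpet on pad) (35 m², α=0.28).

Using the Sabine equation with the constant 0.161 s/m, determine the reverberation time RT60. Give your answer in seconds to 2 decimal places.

0.25 s

Total absorption A = 46.1*0.66 + 35*0.65 + 11.2*0.38 + 7.5*0.01 + 7.2*0.06 + 35*0.28
  = 30.426 + 22.750 + 4.256 + 0.075 + 0.432 + 9.800 = 67.739 m² sabins.
V = 7·5·3 = 105 m³.
Sabine: RT60 = 0.161 × 105 / 67.739 = 0.25 s.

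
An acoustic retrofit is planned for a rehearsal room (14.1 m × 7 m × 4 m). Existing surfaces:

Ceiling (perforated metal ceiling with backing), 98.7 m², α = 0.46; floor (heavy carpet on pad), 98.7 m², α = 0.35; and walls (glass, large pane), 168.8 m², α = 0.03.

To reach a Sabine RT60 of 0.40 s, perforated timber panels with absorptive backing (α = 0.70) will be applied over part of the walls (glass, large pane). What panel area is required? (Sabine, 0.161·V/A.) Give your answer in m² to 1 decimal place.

110.3

Summing Sᵢαᵢ: 45.402 + 34.545 + 5.064 → A₁ = 85.011 sabins.
V = 394.8 m³. Target absorption A₂ = 0.161 × 394.8 / 0.40 = 158.907 sabins.
ΔA needed = 158.907 − 85.011 = 73.896 sabins.
Net gain per m²: Δα = 0.70 − 0.03 = 0.67.
Panel area = 73.896 / 0.67 = 110.3 m².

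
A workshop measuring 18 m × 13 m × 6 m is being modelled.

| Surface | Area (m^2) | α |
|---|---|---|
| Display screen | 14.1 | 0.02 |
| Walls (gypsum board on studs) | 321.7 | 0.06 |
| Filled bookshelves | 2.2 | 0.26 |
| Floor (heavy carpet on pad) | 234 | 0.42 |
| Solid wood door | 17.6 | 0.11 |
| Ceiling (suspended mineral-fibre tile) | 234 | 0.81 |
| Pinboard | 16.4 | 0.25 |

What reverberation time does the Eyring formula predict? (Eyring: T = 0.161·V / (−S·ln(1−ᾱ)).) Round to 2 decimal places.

Total surface area S = 14.1 + 321.7 + 2.2 + 234 + 17.6 + 234 + 16.4 = 840.0 m^2.
Absorption A = 14.1·0.02 + 321.7·0.06 + 2.2·0.26 + 234·0.42 + 17.6·0.11 + 234·0.81 + 16.4·0.25 = 314.012 sabins.
Mean coefficient ᾱ = A/S = 0.3738.
Eyring denominator: −S ln(1−ᾱ) = 393.192.
V = 18 × 13 × 6 = 1404 m³.
RT60 = 0.161 × 1404 / 393.192 = 0.57 s.

0.57 s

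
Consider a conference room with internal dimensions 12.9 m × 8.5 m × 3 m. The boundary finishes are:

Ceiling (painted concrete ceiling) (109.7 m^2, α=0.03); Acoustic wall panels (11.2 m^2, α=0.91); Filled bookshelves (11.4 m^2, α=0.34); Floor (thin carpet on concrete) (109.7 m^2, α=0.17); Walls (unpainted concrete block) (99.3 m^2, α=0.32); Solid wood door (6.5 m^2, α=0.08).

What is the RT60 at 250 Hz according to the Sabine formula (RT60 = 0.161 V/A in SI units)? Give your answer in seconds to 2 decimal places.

0.78 s

Summing Sᵢαᵢ: 3.291 + 10.192 + 3.876 + 18.649 + 31.776 + 0.520 → A = 68.304 sabins.
Volume V = 12.9 × 8.5 × 3 = 328.95 m³.
RT60 = 0.161 · V / A = 0.161 × 328.95 / 68.304 = 0.78 s.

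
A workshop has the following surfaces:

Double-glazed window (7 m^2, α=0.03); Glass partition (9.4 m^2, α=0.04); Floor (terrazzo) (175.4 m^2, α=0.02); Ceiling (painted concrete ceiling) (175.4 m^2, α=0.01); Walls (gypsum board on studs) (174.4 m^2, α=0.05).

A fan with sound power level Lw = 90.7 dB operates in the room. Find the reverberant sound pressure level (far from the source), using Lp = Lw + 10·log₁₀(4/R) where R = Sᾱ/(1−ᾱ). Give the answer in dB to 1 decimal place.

A = 14.568 sabins; S = 541.6 m^2.
ᾱ = 14.568/541.6 = 0.0269; R = Sᾱ/(1−ᾱ) = 14.568/(1−0.0269) = 14.971 m^2.
Lp = 90.7 + 10·log₁₀(4/14.971) = 90.7 + (-5.73) = 85.0 dB.

85.0 dB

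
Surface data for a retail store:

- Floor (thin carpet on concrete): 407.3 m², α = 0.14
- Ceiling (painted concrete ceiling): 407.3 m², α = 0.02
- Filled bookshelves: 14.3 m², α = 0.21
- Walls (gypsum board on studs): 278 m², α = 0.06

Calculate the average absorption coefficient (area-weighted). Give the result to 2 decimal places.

S = Σ Sᵢ = 407.3 + 407.3 + 14.3 + 278 = 1106.9 m².
Weighted sum Σ Sα = 84.851.
ᾱ = 84.851 / 1106.9 = 0.08.

0.08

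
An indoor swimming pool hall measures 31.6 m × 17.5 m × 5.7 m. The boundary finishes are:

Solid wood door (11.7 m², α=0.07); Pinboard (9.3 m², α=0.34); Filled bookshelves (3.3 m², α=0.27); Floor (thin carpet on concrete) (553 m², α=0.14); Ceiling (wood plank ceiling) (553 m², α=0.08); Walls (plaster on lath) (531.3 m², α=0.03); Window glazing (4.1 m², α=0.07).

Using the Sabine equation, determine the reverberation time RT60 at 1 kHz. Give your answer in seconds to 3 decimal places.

3.555 s

Equivalent absorption area: A = 11.7·0.07 + 9.3·0.34 + 3.3·0.27 + 553·0.14 + 553·0.08 + 531.3·0.03 + 4.1·0.07 = 142.758 m².
Volume V = 31.6 × 17.5 × 5.7 = 3152.1 m³.
Sabine: RT60 = 0.161 × 3152.1 / 142.758 = 3.555 s.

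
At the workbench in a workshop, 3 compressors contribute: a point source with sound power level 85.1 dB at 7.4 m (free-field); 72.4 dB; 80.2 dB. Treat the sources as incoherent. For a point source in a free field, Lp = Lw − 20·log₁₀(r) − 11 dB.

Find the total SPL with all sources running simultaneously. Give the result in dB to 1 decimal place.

80.9 dB

Source at 7.4 m: Lp = 85.1 − 20·log₁₀(7.4) − 11 = 56.7 dB.
Converting to relative power and adding: 10^(56.7/10) + 10^(72.4/10) + 10^(80.2/10) = 1.226e+08.
Back to dB: 10·log₁₀ Σ = 80.9 dB.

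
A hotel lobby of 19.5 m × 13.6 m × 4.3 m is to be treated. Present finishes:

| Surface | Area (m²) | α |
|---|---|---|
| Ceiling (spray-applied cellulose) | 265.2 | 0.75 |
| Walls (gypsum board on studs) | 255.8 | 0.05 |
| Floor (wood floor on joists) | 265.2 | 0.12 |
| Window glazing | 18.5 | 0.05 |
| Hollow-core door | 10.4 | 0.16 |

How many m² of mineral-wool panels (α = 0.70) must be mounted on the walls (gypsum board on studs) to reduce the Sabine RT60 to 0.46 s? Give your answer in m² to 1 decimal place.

Total absorption A₁ = 265.2×0.75 + 255.8×0.05 + 265.2×0.12 + 18.5×0.05 + 10.4×0.16
  = 198.900 + 12.790 + 31.824 + 0.925 + 1.664 = 246.103 m² sabins.
V = 1140.36 m³. Target absorption A₂ = 0.161 × 1140.36 / 0.46 = 399.126 sabins.
Absorption to add: 399.126 − 246.103 = 153.023 sabins.
Each m² of panel replacing the walls (gypsum board on studs) adds (0.70 − 0.05) = 0.65 sabins.
Panel area = 153.023 / 0.65 = 235.4 m².

235.4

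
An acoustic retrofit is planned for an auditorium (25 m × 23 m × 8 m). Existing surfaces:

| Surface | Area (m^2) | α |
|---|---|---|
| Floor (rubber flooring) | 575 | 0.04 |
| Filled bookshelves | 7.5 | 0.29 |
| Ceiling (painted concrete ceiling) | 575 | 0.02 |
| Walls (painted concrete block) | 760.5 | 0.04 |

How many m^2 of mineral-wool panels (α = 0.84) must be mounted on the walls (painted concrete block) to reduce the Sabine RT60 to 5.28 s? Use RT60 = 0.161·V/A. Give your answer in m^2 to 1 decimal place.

91.5

A₁ = Σ Sᵢαᵢ = 575·0.04 + 7.5·0.29 + 575·0.02 + 760.5·0.04 = 67.095 sabins.
V = 4600 m³. Target absorption A₂ = 0.161 × 4600 / 5.28 = 140.265 sabins.
ΔA needed = 140.265 − 67.095 = 73.170 sabins.
Net gain per m^2: Δα = 0.84 − 0.04 = 0.80.
Panel area = 73.170 / 0.80 = 91.5 m^2.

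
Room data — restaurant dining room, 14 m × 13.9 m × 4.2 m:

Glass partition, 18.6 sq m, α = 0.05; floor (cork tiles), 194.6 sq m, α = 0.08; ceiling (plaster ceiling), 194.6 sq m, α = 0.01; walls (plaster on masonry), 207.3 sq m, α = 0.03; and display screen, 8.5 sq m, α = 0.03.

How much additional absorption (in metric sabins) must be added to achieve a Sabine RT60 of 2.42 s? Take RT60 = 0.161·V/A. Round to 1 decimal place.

29.5 sabins

Equivalent absorption area: A₁ = 18.6*0.05 + 194.6*0.08 + 194.6*0.01 + 207.3*0.03 + 8.5*0.03 = 24.918 sq m.
Target A₂ = 0.161·817.32/2.42 = 54.375 sabins (V = 817.32 m³).
ΔA = A₂ − A₁ = 54.375 − 24.918 = 29.5 sabins.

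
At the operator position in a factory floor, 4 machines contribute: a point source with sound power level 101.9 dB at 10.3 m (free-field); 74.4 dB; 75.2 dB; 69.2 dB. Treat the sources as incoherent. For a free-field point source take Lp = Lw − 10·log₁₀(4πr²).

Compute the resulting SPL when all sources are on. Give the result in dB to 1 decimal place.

Source at 10.3 m: Lp = 101.9 − 10·log₁₀(4π·10.3²) = 101.9 − 10·log₁₀(1333.166) = 70.7 dB.
Converting to relative power and adding: 10^(70.7/10) + 10^(74.4/10) + 10^(75.2/10) + 10^(69.2/10) = 8.072e+07.
Combined level = 10 log₁₀(8.072e+07) = 79.1 dB.

79.1 dB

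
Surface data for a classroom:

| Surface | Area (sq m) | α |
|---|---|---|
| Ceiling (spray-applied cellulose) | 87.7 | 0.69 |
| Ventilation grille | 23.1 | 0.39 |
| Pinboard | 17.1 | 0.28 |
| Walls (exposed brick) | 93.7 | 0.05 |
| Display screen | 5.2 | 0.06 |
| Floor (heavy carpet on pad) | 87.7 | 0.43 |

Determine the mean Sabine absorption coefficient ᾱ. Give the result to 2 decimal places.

Total surface area S = 314.5 sq m.
A = 87.7·0.69 + 23.1·0.39 + 17.1·0.28 + 93.7·0.05 + 5.2·0.06 + 87.7·0.43 = 117.018 sabins.
ᾱ = 117.018 / 314.5 = 0.37.

0.37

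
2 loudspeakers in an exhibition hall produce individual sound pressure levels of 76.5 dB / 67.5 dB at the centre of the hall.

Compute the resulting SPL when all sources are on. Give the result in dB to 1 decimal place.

77.0 dB

Sum in the linear (power) domain: Σ 10^(Lᵢ/10) = 10^(76.5/10) + 10^(67.5/10) = 5.029e+07.
Combined level = 10 log₁₀(5.029e+07) = 77.0 dB.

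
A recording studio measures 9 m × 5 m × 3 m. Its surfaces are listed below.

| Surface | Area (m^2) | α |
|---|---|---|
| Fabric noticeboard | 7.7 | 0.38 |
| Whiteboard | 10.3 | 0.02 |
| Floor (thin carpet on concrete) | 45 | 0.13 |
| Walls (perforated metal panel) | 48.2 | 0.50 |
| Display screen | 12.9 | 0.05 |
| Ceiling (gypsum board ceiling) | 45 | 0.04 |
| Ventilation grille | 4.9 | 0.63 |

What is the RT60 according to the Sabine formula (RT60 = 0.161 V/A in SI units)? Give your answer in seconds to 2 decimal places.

Summing Sᵢαᵢ: 2.926 + 0.206 + 5.850 + 24.100 + 0.645 + 1.800 + 3.087 → A = 38.614 sabins.
V = 9·5·3 = 135 m³.
Sabine: RT60 = 0.161 × 135 / 38.614 = 0.56 s.

0.56 s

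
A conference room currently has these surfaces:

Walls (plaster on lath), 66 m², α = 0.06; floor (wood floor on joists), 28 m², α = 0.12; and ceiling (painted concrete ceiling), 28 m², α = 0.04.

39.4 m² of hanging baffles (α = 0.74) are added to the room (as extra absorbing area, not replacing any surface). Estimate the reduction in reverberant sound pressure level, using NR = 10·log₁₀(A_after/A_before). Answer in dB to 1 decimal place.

Total absorption A_before = 66·0.06 + 28·0.12 + 28·0.04
  = 3.960 + 3.360 + 1.120 = 8.440 m² sabins.
Treatment contributes 39.4·0.74 = 29.156 sabins.
New total A_after = 37.596 sabins.
Reduction = 10 log₁₀(A_after/A_before) = 10 log₁₀(4.4545) = 6.5 dB.

6.5 dB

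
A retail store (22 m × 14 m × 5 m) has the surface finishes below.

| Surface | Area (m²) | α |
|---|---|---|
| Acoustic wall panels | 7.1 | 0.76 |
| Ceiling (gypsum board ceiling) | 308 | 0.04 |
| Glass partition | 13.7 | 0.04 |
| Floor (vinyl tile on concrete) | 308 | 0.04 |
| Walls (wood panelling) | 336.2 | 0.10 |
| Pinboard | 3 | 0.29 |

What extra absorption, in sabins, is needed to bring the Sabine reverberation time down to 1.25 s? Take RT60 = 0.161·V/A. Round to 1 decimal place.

133.3 sabins

Equivalent absorption area: A₁ = 7.1*0.76 + 308*0.04 + 13.7*0.04 + 308*0.04 + 336.2*0.10 + 3*0.29 = 65.074 m².
For T = 1.25 s, need A₂ = 0.161·V/T = 0.161·1540/1.25 = 198.352 sabins.
Additional absorption ΔA = 198.352 − 65.074 = 133.3 sabins.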